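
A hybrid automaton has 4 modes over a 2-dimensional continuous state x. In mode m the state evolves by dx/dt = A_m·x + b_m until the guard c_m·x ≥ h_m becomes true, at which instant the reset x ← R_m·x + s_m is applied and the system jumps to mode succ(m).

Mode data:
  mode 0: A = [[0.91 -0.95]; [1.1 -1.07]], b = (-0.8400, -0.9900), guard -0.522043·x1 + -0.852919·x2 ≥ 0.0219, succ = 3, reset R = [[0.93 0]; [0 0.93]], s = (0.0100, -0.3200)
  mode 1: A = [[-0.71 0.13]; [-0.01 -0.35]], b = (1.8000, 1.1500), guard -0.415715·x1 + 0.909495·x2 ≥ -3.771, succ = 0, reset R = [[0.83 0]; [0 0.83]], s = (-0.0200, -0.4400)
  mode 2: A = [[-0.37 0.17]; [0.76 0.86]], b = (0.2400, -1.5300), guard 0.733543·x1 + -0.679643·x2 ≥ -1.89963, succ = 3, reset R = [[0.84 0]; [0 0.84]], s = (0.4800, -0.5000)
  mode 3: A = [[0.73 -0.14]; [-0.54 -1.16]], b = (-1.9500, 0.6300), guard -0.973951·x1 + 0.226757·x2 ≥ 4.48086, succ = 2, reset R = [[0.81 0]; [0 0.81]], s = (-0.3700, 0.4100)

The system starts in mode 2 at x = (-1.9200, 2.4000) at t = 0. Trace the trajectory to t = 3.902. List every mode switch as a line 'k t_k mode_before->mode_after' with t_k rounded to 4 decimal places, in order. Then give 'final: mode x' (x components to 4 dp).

Mode 2: guard c·x = -1.8996 hit at Δt = 0.8098 (t = 0.8098), x⁻ = (-1.0138, 1.7008) → reset → x⁺ = (-0.3716, 0.9287), jump to mode 3
Mode 3: guard c·x = 4.4809 hit at Δt = 1.0796 (t = 1.8894), x⁻ = (-4.2587, 1.4690) → reset → x⁺ = (-3.8195, 1.5999), jump to mode 2
Mode 2: guard c·x = -1.8996 hit at Δt = 0.5614 (t = 2.4508), x⁻ = (-2.9271, -0.3642) → reset → x⁺ = (-1.9787, -0.8059), jump to mode 3
Mode 3: guard c·x = 4.4809 hit at Δt = 0.5881 (t = 3.0389), x⁻ = (-4.4583, 0.6117) → reset → x⁺ = (-3.9812, 0.9055), jump to mode 2
Mode 2: guard c·x = -1.8996 hit at Δt = 0.4045 (t = 3.4434), x⁻ = (-3.3336, -0.8030) → reset → x⁺ = (-2.3203, -1.1745), jump to mode 3
Mode 3: flow for 0.4586 to horizon, guard not reached → x = (-4.2655, 0.1713)

1 0.8098 2->3
2 1.8894 3->2
3 2.4508 2->3
4 3.0389 3->2
5 3.4434 2->3
final: 3 -4.2655 0.1713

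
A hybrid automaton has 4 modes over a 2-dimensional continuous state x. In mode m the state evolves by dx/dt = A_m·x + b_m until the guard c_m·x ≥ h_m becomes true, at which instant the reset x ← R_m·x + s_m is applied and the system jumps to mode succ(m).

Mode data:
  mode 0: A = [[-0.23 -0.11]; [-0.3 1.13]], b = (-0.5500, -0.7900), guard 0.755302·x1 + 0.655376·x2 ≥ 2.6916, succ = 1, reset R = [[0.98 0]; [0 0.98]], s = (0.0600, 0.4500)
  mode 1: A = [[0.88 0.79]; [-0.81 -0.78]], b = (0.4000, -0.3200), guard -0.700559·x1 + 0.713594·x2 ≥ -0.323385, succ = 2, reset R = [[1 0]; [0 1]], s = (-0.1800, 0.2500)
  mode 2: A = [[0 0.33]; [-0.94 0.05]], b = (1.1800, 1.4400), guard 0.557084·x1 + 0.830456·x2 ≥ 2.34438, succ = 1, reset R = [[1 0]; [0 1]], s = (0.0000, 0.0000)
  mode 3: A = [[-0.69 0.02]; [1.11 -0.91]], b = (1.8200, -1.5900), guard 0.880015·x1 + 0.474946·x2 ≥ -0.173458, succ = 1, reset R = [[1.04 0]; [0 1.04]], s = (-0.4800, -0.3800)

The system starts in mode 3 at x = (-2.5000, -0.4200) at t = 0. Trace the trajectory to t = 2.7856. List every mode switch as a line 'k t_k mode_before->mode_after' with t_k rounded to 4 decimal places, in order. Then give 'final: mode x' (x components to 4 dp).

1 1.4368 3->1
2 2.3138 1->2
final: 2 -0.3729 0.0713

Mode 3: guard c·x = -0.1735 hit at Δt = 1.4368 (t = 1.4368), x⁻ = (0.7013, -1.6646) → reset → x⁺ = (0.2493, -2.1111), jump to mode 1
Mode 1: guard c·x = -0.3234 hit at Δt = 0.8770 (t = 2.3138), x⁻ = (-0.6893, -1.1299) → reset → x⁺ = (-0.8693, -0.8799), jump to mode 2
Mode 2: flow for 0.4718 to horizon, guard not reached → x = (-0.3729, 0.0713)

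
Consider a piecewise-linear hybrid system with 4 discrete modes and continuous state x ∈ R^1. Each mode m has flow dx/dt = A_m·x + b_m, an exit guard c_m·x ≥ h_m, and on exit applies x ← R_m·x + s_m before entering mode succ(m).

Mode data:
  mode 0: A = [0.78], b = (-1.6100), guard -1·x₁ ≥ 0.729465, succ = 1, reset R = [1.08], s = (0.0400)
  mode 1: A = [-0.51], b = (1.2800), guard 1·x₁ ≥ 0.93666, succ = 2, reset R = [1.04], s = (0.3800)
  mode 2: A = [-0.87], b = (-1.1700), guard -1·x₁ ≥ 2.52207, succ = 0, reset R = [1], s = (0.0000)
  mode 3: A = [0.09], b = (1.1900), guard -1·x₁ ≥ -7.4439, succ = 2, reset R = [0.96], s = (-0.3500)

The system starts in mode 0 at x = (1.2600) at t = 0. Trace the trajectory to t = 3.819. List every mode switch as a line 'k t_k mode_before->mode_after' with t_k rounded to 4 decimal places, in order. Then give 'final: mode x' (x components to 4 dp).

Mode 0: guard c·x = 0.7295 hit at Δt = 1.5966 (t = 1.5966), x⁻ = (-0.7295) → reset → x⁺ = (-0.7478), jump to mode 1
Mode 1: guard c·x = 0.9367 hit at Δt = 1.4273 (t = 3.0239), x⁻ = (0.9367) → reset → x⁺ = (1.3541), jump to mode 2
Mode 2: flow for 0.7951 to horizon, guard not reached → x = (0.0066)

1 1.5966 0->1
2 3.0239 1->2
final: 2 0.0066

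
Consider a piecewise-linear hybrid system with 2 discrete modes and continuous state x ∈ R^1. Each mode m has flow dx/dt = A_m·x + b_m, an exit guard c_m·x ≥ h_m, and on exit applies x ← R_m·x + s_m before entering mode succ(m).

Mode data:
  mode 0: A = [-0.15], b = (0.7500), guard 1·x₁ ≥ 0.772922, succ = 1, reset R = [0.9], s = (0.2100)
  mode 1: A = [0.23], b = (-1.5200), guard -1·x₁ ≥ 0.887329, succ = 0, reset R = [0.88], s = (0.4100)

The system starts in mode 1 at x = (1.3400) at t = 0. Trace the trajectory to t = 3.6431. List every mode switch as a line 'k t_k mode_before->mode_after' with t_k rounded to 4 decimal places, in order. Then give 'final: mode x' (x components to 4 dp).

1 1.5330 1->0
2 3.1295 0->1
final: 1 0.1905

Mode 1: guard c·x = 0.8873 hit at Δt = 1.5330 (t = 1.5330), x⁻ = (-0.8873) → reset → x⁺ = (-0.3708), jump to mode 0
Mode 0: guard c·x = 0.7729 hit at Δt = 1.5965 (t = 3.1295), x⁻ = (0.7729) → reset → x⁺ = (0.9056), jump to mode 1
Mode 1: flow for 0.5136 to horizon, guard not reached → x = (0.1905)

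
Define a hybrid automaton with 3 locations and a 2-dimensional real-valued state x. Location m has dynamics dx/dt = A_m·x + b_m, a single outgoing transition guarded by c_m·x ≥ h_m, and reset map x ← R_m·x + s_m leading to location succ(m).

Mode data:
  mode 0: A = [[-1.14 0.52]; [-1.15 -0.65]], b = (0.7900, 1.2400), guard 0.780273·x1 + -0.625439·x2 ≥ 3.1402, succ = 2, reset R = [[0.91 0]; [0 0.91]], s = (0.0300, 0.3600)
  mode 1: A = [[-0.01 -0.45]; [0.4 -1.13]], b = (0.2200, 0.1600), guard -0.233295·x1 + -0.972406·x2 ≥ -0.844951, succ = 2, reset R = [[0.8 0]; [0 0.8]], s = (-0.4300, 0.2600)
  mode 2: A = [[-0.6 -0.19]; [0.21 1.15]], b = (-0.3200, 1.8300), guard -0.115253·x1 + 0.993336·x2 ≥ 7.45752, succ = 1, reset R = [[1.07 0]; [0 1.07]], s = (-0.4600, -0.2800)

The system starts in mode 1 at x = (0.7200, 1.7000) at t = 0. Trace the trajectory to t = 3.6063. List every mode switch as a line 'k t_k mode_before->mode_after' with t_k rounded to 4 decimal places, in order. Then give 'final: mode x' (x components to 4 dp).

Mode 1: guard c·x = -0.8450 hit at Δt = 0.9941 (t = 0.9941), x⁻ = (0.4150, 0.7694) → reset → x⁺ = (-0.0980, 0.8755), jump to mode 2
Mode 2: guard c·x = 7.4575 hit at Δt = 1.1416 (t = 2.1357), x⁻ = (-0.9144, 7.4015) → reset → x⁺ = (-1.4384, 7.6396), jump to mode 1
Mode 1: guard c·x = -0.8450 hit at Δt = 1.0952 (t = 3.2309), x⁻ = (-3.1854, 1.6332) → reset → x⁺ = (-2.9783, 1.5665), jump to mode 2
Mode 2: flow for 0.3754 to horizon, guard not reached → x = (-2.6292, 2.9952)

1 0.9941 1->2
2 2.1357 2->1
3 3.2309 1->2
final: 2 -2.6292 2.9952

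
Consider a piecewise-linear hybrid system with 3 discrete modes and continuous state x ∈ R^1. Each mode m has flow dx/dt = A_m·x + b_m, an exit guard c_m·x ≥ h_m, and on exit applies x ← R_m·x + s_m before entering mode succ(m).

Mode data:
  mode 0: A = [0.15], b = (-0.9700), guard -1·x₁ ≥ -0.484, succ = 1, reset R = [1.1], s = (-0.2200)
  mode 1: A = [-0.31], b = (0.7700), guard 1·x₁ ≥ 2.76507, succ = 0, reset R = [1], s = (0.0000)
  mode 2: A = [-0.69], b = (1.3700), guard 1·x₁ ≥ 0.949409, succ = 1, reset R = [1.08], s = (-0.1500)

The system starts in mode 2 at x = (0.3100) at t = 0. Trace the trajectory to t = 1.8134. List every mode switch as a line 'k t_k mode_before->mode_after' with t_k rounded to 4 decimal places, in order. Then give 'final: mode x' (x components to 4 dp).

1 0.6966 2->1
final: 1 1.3461

Mode 2: guard c·x = 0.9494 hit at Δt = 0.6966 (t = 0.6966), x⁻ = (0.9494) → reset → x⁺ = (0.8754), jump to mode 1
Mode 1: flow for 1.1168 to horizon, guard not reached → x = (1.3461)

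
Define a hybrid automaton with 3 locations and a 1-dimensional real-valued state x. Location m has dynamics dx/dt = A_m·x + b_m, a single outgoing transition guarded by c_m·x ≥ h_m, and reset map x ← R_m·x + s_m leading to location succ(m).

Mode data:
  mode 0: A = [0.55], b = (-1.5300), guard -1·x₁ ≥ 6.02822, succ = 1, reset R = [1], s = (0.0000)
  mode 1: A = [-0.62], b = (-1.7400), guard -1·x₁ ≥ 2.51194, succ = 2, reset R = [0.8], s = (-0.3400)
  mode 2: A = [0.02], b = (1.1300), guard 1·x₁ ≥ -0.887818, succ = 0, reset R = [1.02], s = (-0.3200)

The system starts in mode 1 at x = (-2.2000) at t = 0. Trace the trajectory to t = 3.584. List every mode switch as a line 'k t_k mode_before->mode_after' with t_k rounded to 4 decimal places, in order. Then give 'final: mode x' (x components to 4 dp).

Mode 1: guard c·x = 2.5119 hit at Δt = 1.1650 (t = 1.1650), x⁻ = (-2.5119) → reset → x⁺ = (-2.3496), jump to mode 2
Mode 2: guard c·x = -0.8878 hit at Δt = 1.3318 (t = 2.4968), x⁻ = (-0.8878) → reset → x⁺ = (-1.2256), jump to mode 0
Mode 0: flow for 1.0872 to horizon, guard not reached → x = (-4.5052)

1 1.1650 1->2
2 2.4968 2->0
final: 0 -4.5052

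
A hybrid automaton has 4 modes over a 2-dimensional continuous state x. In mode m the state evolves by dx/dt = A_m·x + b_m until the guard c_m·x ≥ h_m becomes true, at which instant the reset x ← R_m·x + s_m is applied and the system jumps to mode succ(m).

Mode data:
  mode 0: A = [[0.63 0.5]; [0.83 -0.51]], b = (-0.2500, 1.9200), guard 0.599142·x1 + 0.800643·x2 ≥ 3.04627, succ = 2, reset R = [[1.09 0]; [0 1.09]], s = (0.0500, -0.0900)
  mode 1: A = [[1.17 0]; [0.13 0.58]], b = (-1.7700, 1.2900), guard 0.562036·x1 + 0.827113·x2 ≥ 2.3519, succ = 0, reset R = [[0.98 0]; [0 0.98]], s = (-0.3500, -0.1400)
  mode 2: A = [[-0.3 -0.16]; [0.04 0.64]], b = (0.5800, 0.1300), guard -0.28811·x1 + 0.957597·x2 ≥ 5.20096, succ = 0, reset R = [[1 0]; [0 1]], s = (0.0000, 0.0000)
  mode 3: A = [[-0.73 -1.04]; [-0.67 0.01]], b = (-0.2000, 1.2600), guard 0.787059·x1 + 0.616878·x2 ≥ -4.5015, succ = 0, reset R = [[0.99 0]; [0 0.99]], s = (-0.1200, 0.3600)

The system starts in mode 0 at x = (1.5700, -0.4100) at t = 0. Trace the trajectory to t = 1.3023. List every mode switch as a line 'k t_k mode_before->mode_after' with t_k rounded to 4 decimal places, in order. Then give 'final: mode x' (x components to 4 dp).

Mode 0: guard c·x = 3.0463 hit at Δt = 0.7273 (t = 0.7273), x⁻ = (2.5622, 1.8874) → reset → x⁺ = (2.8428, 1.9673), jump to mode 2
Mode 2: flow for 0.5750 to horizon, guard not reached → x = (2.4899, 3.0072)

1 0.7273 0->2
final: 2 2.4899 3.0072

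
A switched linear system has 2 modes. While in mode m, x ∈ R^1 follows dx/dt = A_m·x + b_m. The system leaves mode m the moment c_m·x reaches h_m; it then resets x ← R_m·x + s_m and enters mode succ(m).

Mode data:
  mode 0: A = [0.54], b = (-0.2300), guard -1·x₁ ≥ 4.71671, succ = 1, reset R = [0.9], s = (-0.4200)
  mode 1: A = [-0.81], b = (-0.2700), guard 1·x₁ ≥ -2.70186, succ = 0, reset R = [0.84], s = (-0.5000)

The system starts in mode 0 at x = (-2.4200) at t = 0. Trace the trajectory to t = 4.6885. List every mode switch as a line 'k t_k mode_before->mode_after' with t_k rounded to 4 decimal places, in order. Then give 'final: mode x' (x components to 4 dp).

Mode 0: guard c·x = 4.7167 hit at Δt = 1.0957 (t = 1.0957), x⁻ = (-4.7167) → reset → x⁺ = (-4.6650), jump to mode 1
Mode 1: guard c·x = -2.7019 hit at Δt = 0.7453 (t = 1.8410), x⁻ = (-2.7019) → reset → x⁺ = (-2.7696), jump to mode 0
Mode 0: guard c·x = 4.7167 hit at Δt = 0.8812 (t = 2.7222), x⁻ = (-4.7167) → reset → x⁺ = (-4.6650), jump to mode 1
Mode 1: guard c·x = -2.7019 hit at Δt = 0.7453 (t = 3.4675), x⁻ = (-2.7019) → reset → x⁺ = (-2.7696), jump to mode 0
Mode 0: guard c·x = 4.7167 hit at Δt = 0.8812 (t = 4.3486), x⁻ = (-4.7167) → reset → x⁺ = (-4.6650), jump to mode 1
Mode 1: flow for 0.3399 to horizon, guard not reached → x = (-3.6226)

1 1.0957 0->1
2 1.8410 1->0
3 2.7222 0->1
4 3.4675 1->0
5 4.3486 0->1
final: 1 -3.6226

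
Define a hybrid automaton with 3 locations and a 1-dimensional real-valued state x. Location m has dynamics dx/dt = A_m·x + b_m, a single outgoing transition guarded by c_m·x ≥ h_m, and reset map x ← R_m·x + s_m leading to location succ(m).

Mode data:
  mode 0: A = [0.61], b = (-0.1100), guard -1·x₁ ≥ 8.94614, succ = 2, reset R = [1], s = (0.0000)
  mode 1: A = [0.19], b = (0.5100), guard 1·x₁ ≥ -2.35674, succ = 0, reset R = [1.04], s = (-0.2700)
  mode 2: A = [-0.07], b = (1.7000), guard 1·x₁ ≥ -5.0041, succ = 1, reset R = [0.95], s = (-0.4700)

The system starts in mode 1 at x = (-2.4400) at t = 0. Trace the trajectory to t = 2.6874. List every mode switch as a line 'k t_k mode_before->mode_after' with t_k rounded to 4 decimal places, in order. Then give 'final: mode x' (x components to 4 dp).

Mode 1: guard c·x = -2.3567 hit at Δt = 1.5440 (t = 1.5440), x⁻ = (-2.3567) → reset → x⁺ = (-2.7210), jump to mode 0
Mode 0: flow for 1.1434 to horizon, guard not reached → x = (-5.6474)

1 1.5440 1->0
final: 0 -5.6474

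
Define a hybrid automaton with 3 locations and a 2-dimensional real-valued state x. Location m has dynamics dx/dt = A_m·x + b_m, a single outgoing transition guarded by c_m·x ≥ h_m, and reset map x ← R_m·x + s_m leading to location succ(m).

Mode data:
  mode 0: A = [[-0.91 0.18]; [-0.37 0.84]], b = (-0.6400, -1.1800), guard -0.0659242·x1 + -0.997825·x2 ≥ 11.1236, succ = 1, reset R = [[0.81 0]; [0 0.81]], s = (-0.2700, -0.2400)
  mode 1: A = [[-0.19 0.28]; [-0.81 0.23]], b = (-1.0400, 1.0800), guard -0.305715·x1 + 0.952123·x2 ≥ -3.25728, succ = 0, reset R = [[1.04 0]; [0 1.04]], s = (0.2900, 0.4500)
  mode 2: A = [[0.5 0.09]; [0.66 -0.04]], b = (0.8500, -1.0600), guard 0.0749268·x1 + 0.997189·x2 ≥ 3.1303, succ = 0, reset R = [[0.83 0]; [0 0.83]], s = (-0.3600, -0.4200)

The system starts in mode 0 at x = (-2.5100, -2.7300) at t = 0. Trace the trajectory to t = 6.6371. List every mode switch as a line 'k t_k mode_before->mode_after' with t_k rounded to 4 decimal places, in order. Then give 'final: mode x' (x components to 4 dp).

1 1.5250 0->1
2 3.0237 1->0
3 4.0344 0->1
4 5.2310 1->0
5 6.2327 0->1
final: 1 -4.3744 -8.1842

Mode 0: guard c·x = 11.1236 hit at Δt = 1.5250 (t = 1.5250), x⁻ = (-2.1817, -11.0037) → reset → x⁺ = (-2.0372, -9.1530), jump to mode 1
Mode 1: guard c·x = -3.2573 hit at Δt = 1.4987 (t = 3.0237), x⁻ = (-5.6581, -5.2378) → reset → x⁺ = (-5.5945, -4.9973), jump to mode 0
Mode 0: guard c·x = 11.1236 hit at Δt = 1.0107 (t = 4.0344), x⁻ = (-3.5960, -10.9103) → reset → x⁺ = (-3.1828, -9.0773), jump to mode 1
Mode 1: guard c·x = -3.2573 hit at Δt = 1.1966 (t = 5.2310), x⁻ = (-5.8741, -5.3072) → reset → x⁺ = (-5.8190, -5.0694), jump to mode 0
Mode 0: guard c·x = 11.1236 hit at Δt = 1.0017 (t = 6.2327), x⁻ = (-3.7006, -10.9034) → reset → x⁺ = (-3.2674, -9.0717), jump to mode 1
Mode 1: flow for 0.4044 to horizon, guard not reached → x = (-4.3744, -8.1842)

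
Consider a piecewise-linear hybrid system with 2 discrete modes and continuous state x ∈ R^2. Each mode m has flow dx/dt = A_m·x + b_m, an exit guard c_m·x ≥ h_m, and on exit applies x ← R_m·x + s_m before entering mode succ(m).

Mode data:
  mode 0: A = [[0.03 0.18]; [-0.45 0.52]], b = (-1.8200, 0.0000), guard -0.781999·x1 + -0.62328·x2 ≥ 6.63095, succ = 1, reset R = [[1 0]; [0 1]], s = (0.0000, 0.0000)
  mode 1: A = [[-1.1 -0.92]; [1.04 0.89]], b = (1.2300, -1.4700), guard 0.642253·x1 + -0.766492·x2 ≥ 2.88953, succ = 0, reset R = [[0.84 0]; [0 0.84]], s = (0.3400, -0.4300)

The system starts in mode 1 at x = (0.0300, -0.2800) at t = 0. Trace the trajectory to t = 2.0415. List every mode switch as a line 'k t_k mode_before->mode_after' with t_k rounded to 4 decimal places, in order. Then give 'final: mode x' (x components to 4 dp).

Mode 1: guard c·x = 2.8895 hit at Δt = 1.1973 (t = 1.1973), x⁻ = (1.7491, -2.3042) → reset → x⁺ = (1.8093, -2.3655), jump to mode 0
Mode 0: flow for 0.8442 to horizon, guard not reached → x = (-0.1974, -4.1010)

1 1.1973 1->0
final: 0 -0.1974 -4.1010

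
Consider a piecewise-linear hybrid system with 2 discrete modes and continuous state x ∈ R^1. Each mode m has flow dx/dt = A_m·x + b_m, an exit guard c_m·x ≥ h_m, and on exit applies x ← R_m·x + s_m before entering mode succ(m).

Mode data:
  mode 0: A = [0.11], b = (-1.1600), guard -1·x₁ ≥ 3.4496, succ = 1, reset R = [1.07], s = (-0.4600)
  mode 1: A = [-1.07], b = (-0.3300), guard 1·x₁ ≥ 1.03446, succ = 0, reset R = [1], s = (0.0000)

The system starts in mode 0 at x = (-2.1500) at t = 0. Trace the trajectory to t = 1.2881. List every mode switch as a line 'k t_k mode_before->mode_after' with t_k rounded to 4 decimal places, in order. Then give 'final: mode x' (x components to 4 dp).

Mode 0: guard c·x = 3.4496 hit at Δt = 0.8860 (t = 0.8860), x⁻ = (-3.4496) → reset → x⁺ = (-4.1511), jump to mode 1
Mode 1: flow for 0.4021 to horizon, guard not reached → x = (-2.8075)

1 0.8860 0->1
final: 1 -2.8075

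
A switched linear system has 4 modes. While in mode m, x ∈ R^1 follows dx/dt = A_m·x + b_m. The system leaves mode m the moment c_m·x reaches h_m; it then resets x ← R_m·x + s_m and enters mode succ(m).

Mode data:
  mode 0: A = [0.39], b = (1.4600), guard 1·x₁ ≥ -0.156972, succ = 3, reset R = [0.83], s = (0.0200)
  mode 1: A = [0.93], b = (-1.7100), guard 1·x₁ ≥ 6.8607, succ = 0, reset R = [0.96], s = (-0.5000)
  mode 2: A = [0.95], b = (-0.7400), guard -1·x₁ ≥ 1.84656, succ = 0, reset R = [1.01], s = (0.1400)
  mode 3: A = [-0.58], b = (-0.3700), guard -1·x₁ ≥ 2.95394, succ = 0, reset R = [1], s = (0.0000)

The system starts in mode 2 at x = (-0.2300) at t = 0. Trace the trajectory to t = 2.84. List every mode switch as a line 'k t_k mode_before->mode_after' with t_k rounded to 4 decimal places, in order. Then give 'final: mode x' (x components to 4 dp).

Mode 2: guard c·x = 1.8466 hit at Δt = 1.0067 (t = 1.0067), x⁻ = (-1.8466) → reset → x⁺ = (-1.7250), jump to mode 0
Mode 0: guard c·x = -0.1570 hit at Δt = 1.4739 (t = 2.4806), x⁻ = (-0.1570) → reset → x⁺ = (-0.1103), jump to mode 3
Mode 3: flow for 0.3594 to horizon, guard not reached → x = (-0.2096)

1 1.0067 2->0
2 2.4806 0->3
final: 3 -0.2096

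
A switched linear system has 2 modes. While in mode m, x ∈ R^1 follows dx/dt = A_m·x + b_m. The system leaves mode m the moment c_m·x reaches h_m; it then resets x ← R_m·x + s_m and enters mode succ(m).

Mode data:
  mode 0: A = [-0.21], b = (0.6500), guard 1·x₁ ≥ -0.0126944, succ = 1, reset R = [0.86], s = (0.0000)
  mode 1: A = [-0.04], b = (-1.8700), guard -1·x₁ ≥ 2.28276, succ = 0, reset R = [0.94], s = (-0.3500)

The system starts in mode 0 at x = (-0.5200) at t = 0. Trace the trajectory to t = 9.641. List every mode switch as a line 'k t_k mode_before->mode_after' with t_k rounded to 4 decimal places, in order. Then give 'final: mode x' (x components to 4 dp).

1 0.7200 0->1
2 1.9657 1->0
3 4.7619 0->1
4 6.0076 1->0
5 8.8038 0->1
final: 1 -1.5501

Mode 0: guard c·x = -0.0127 hit at Δt = 0.7200 (t = 0.7200), x⁻ = (-0.0127) → reset → x⁺ = (-0.0109), jump to mode 1
Mode 1: guard c·x = 2.2828 hit at Δt = 1.2457 (t = 1.9657), x⁻ = (-2.2828) → reset → x⁺ = (-2.4958), jump to mode 0
Mode 0: guard c·x = -0.0127 hit at Δt = 2.7962 (t = 4.7619), x⁻ = (-0.0127) → reset → x⁺ = (-0.0109), jump to mode 1
Mode 1: guard c·x = 2.2828 hit at Δt = 1.2457 (t = 6.0076), x⁻ = (-2.2828) → reset → x⁺ = (-2.4958), jump to mode 0
Mode 0: guard c·x = -0.0127 hit at Δt = 2.7962 (t = 8.8038), x⁻ = (-0.0127) → reset → x⁺ = (-0.0109), jump to mode 1
Mode 1: flow for 0.8372 to horizon, guard not reached → x = (-1.5501)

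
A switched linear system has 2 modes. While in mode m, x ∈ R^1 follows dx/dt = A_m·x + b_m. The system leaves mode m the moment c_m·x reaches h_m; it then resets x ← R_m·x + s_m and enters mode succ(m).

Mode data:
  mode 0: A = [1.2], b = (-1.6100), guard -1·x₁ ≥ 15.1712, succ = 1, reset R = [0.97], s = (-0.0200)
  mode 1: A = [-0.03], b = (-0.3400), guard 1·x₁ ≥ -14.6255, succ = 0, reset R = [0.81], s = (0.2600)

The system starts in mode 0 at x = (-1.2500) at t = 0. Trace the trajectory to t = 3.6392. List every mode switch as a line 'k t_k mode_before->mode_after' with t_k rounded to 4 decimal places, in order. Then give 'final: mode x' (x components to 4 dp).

1 1.5432 0->1
2 2.6443 1->0
3 2.8482 0->1
final: 1 -14.6563

Mode 0: guard c·x = 15.1712 hit at Δt = 1.5432 (t = 1.5432), x⁻ = (-15.1712) → reset → x⁺ = (-14.7361), jump to mode 1
Mode 1: guard c·x = -14.6255 hit at Δt = 1.1011 (t = 2.6443), x⁻ = (-14.6255) → reset → x⁺ = (-11.5867), jump to mode 0
Mode 0: guard c·x = 15.1712 hit at Δt = 0.2039 (t = 2.8482), x⁻ = (-15.1712) → reset → x⁺ = (-14.7361), jump to mode 1
Mode 1: flow for 0.7910 to horizon, guard not reached → x = (-14.6563)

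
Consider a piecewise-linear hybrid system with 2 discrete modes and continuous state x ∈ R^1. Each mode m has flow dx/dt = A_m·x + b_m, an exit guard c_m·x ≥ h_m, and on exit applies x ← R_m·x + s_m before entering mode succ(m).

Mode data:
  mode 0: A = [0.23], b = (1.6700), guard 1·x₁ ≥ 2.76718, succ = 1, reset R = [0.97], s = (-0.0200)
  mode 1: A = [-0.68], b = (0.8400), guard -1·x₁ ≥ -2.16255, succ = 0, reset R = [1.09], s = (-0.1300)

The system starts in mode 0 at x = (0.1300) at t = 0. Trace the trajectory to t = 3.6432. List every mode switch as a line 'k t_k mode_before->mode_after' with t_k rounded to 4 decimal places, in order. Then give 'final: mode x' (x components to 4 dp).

1 1.3267 0->1
2 1.9626 1->0
3 2.2033 0->1
4 2.8392 1->0
5 3.0798 0->1
final: 1 2.2094

Mode 0: guard c·x = 2.7672 hit at Δt = 1.3267 (t = 1.3267), x⁻ = (2.7672) → reset → x⁺ = (2.6642), jump to mode 1
Mode 1: guard c·x = -2.1625 hit at Δt = 0.6359 (t = 1.9626), x⁻ = (2.1625) → reset → x⁺ = (2.2272), jump to mode 0
Mode 0: guard c·x = 2.7672 hit at Δt = 0.2407 (t = 2.2033), x⁻ = (2.7672) → reset → x⁺ = (2.6642), jump to mode 1
Mode 1: guard c·x = -2.1625 hit at Δt = 0.6359 (t = 2.8392), x⁻ = (2.1626) → reset → x⁺ = (2.2272), jump to mode 0
Mode 0: guard c·x = 2.7672 hit at Δt = 0.2407 (t = 3.0798), x⁻ = (2.7672) → reset → x⁺ = (2.6642), jump to mode 1
Mode 1: flow for 0.5634 to horizon, guard not reached → x = (2.2094)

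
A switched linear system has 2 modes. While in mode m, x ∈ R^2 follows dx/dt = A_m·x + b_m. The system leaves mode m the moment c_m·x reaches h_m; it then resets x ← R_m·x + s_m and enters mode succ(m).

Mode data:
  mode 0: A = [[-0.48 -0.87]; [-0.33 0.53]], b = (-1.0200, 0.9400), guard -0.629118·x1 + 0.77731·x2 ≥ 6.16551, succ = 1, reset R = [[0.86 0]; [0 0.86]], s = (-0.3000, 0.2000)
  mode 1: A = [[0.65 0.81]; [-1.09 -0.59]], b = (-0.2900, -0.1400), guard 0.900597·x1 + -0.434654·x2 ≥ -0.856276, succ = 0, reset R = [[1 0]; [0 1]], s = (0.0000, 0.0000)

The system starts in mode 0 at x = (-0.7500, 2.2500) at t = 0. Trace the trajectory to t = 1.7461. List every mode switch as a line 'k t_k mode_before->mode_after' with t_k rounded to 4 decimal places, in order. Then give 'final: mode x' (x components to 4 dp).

Mode 0: guard c·x = 6.1655 hit at Δt = 0.8425 (t = 0.8425), x⁻ = (-3.4034, 5.1773) → reset → x⁺ = (-3.2269, 4.6525), jump to mode 1
Mode 1: flow for 0.9036 to horizon, guard not reached → x = (-1.4968, 4.4307)

1 0.8425 0->1
final: 1 -1.4968 4.4307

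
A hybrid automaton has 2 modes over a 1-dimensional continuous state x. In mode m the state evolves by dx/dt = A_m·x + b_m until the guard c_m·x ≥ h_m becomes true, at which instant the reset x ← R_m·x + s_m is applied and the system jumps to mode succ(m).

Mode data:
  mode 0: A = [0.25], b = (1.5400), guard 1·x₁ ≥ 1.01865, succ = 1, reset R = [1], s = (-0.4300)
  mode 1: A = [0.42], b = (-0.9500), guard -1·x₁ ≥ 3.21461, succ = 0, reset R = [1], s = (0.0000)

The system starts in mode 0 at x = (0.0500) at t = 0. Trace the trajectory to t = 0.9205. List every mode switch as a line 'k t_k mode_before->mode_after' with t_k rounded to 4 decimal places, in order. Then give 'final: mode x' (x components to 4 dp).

Mode 0: guard c·x = 1.0187 hit at Δt = 0.5798 (t = 0.5798), x⁻ = (1.0186) → reset → x⁺ = (0.5886), jump to mode 1
Mode 1: flow for 0.3407 to horizon, guard not reached → x = (0.3312)

1 0.5798 0->1
final: 1 0.3312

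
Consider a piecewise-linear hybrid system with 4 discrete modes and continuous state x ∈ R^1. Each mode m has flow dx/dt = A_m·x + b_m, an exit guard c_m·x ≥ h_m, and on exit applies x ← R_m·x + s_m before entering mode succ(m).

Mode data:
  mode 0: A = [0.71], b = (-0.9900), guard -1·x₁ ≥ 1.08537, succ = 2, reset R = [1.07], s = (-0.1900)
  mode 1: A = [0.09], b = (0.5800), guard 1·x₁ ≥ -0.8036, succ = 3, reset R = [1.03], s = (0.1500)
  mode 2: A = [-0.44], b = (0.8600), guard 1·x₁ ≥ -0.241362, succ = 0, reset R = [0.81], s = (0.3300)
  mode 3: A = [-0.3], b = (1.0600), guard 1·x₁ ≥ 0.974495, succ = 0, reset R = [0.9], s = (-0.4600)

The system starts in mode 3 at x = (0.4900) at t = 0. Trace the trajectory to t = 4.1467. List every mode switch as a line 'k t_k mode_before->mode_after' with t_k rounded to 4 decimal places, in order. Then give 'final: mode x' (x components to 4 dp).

Mode 3: guard c·x = 0.9745 hit at Δt = 0.5780 (t = 0.5780), x⁻ = (0.9745) → reset → x⁺ = (0.4170), jump to mode 0
Mode 0: guard c·x = 1.0854 hit at Δt = 1.3114 (t = 1.8894), x⁻ = (-1.0854) → reset → x⁺ = (-1.3513), jump to mode 2
Mode 2: guard c·x = -0.2414 hit at Δt = 0.9298 (t = 2.8192), x⁻ = (-0.2414) → reset → x⁺ = (0.1345), jump to mode 0
Mode 0: guard c·x = 1.0854 hit at Δt = 0.9537 (t = 3.7729), x⁻ = (-1.0854) → reset → x⁺ = (-1.3513), jump to mode 2
Mode 2: flow for 0.3738 to horizon, guard not reached → x = (-0.8500)

1 0.5780 3->0
2 1.8894 0->2
3 2.8192 2->0
4 3.7729 0->2
final: 2 -0.8500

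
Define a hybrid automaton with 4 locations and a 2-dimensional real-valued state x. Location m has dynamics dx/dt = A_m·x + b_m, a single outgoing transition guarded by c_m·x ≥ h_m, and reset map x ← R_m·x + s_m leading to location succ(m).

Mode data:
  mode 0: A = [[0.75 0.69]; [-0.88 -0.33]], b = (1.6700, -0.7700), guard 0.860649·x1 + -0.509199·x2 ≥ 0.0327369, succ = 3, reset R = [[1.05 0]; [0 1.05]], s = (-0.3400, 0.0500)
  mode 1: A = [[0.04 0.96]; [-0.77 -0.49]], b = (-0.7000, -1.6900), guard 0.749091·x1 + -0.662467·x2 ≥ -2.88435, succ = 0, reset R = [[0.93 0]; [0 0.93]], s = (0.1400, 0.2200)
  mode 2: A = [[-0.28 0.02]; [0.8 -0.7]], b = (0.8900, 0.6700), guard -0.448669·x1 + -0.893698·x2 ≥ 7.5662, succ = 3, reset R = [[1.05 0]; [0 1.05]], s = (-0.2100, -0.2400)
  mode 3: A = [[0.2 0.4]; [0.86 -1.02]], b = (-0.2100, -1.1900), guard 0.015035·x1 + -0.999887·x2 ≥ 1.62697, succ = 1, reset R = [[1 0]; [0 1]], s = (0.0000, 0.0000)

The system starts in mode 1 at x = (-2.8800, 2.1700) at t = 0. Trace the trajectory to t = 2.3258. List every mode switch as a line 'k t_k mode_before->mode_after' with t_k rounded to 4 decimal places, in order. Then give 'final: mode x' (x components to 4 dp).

Mode 1: guard c·x = -2.8843 hit at Δt = 0.5500 (t = 0.5500), x⁻ = (-2.2697, 1.7875) → reset → x⁺ = (-1.9708, 1.8824), jump to mode 0
Mode 0: guard c·x = 0.0327 hit at Δt = 1.1807 (t = 1.7307), x⁻ = (0.7006, 1.1199) → reset → x⁺ = (0.3957, 1.2259), jump to mode 3
Mode 3: flow for 0.5951 to horizon, guard not reached → x = (0.4976, 0.3170)

1 0.5500 1->0
2 1.7307 0->3
final: 3 0.4976 0.3170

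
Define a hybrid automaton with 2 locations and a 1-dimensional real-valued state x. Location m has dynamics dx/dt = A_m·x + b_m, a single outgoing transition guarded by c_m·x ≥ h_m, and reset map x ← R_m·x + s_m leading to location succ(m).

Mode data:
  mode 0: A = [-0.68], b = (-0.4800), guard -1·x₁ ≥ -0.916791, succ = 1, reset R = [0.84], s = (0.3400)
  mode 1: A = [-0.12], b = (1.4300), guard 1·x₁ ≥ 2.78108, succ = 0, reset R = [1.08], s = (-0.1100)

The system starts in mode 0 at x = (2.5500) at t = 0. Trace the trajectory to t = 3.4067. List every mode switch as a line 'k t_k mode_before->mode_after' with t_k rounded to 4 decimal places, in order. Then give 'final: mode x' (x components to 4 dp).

Mode 0: guard c·x = -0.9168 hit at Δt = 1.0241 (t = 1.0241), x⁻ = (0.9168) → reset → x⁺ = (1.1101), jump to mode 1
Mode 1: guard c·x = 2.7811 hit at Δt = 1.3998 (t = 2.4239), x⁻ = (2.7811) → reset → x⁺ = (2.8936), jump to mode 0
Mode 0: flow for 0.9828 to horizon, guard not reached → x = (1.1391)

1 1.0241 0->1
2 2.4239 1->0
final: 0 1.1391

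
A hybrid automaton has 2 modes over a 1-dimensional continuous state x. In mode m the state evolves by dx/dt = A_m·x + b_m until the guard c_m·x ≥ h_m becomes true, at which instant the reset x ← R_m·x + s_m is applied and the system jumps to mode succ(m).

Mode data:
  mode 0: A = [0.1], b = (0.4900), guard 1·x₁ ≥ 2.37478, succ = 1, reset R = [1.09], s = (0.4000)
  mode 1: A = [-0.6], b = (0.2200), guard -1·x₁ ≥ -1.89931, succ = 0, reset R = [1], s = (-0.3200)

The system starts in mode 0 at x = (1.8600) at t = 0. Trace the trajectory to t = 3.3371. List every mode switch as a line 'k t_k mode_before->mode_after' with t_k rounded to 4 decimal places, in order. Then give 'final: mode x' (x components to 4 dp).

1 0.7339 0->1
2 1.6287 1->0
3 2.7867 0->1
final: 1 2.2511

Mode 0: guard c·x = 2.3748 hit at Δt = 0.7339 (t = 0.7339), x⁻ = (2.3748) → reset → x⁺ = (2.9885), jump to mode 1
Mode 1: guard c·x = -1.8993 hit at Δt = 0.8948 (t = 1.6287), x⁻ = (1.8993) → reset → x⁺ = (1.5793), jump to mode 0
Mode 0: guard c·x = 2.3748 hit at Δt = 1.1580 (t = 2.7867), x⁻ = (2.3748) → reset → x⁺ = (2.9885), jump to mode 1
Mode 1: flow for 0.5504 to horizon, guard not reached → x = (2.2511)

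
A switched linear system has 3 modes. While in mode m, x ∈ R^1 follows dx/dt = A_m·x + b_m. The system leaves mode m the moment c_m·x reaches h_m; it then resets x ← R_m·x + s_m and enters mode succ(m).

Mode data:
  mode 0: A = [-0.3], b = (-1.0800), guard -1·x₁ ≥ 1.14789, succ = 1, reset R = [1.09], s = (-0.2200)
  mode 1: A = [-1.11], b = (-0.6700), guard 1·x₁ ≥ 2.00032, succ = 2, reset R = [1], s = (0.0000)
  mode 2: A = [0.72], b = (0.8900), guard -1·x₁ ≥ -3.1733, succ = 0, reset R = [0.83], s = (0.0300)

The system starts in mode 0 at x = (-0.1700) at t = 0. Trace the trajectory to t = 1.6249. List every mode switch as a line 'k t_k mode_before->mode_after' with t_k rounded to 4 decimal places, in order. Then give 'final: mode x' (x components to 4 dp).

1 1.1187 0->1
final: 1 -1.0983

Mode 0: guard c·x = 1.1479 hit at Δt = 1.1187 (t = 1.1187), x⁻ = (-1.1479) → reset → x⁺ = (-1.4712), jump to mode 1
Mode 1: flow for 0.5062 to horizon, guard not reached → x = (-1.0983)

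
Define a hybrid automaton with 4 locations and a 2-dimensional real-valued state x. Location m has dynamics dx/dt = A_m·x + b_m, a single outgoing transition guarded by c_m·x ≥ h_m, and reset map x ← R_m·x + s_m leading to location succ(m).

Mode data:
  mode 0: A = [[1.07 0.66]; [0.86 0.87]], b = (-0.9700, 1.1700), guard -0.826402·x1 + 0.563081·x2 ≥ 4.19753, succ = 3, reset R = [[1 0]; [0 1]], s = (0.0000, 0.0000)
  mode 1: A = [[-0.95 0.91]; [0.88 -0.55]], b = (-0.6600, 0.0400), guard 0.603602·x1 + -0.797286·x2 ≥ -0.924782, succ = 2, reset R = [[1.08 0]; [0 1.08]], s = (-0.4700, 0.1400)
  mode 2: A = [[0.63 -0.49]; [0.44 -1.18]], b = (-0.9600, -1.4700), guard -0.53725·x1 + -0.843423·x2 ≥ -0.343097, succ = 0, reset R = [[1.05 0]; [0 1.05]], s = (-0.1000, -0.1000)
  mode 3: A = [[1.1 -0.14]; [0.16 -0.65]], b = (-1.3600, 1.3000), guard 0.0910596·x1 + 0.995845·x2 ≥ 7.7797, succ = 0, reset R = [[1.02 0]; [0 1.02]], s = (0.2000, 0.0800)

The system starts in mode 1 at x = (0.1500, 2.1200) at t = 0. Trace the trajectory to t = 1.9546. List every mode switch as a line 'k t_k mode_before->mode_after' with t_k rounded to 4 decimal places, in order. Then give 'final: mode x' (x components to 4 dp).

1 0.8411 1->2
2 1.2446 2->0
final: 0 -1.5528 1.4840

Mode 1: guard c·x = -0.9248 hit at Δt = 0.8411 (t = 0.8411), x⁻ = (0.6358, 1.6413) → reset → x⁺ = (0.2167, 1.9126), jump to mode 2
Mode 2: guard c·x = -0.3431 hit at Δt = 0.4035 (t = 1.2446), x⁻ = (-0.4523, 0.6949) → reset → x⁺ = (-0.5750, 0.6297), jump to mode 0
Mode 0: flow for 0.7100 to horizon, guard not reached → x = (-1.5528, 1.4840)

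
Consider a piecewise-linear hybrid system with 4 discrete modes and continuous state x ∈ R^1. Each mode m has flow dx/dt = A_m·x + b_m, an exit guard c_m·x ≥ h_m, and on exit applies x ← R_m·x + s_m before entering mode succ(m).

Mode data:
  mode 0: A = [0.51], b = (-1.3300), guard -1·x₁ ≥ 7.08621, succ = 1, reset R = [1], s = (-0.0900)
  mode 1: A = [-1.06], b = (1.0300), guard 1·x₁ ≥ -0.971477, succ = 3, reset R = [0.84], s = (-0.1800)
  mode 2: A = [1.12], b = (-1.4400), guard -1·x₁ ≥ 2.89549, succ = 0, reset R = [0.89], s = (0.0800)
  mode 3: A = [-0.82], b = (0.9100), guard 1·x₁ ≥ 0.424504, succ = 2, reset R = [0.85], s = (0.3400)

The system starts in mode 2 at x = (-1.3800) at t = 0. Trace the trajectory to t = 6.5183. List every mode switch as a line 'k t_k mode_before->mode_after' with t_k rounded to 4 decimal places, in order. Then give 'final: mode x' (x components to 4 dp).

Mode 2: guard c·x = 2.8955 hit at Δt = 0.4019 (t = 0.4019), x⁻ = (-2.8955) → reset → x⁺ = (-2.4970), jump to mode 0
Mode 0: guard c·x = 7.0862 hit at Δt = 1.2575 (t = 1.6594), x⁻ = (-7.0862) → reset → x⁺ = (-7.1762), jump to mode 1
Mode 1: guard c·x = -0.9715 hit at Δt = 1.3523 (t = 3.0117), x⁻ = (-0.9715) → reset → x⁺ = (-0.9960), jump to mode 3
Mode 3: guard c·x = 0.4245 hit at Δt = 1.3691 (t = 4.3808), x⁻ = (0.4245) → reset → x⁺ = (0.7008), jump to mode 2
Mode 2: guard c·x = 2.8955 hit at Δt = 1.7562 (t = 6.1370), x⁻ = (-2.8955) → reset → x⁺ = (-2.4970), jump to mode 0
Mode 0: flow for 0.3813 to horizon, guard not reached → x = (-3.5928)

1 0.4019 2->0
2 1.6594 0->1
3 3.0117 1->3
4 4.3808 3->2
5 6.1370 2->0
final: 0 -3.5928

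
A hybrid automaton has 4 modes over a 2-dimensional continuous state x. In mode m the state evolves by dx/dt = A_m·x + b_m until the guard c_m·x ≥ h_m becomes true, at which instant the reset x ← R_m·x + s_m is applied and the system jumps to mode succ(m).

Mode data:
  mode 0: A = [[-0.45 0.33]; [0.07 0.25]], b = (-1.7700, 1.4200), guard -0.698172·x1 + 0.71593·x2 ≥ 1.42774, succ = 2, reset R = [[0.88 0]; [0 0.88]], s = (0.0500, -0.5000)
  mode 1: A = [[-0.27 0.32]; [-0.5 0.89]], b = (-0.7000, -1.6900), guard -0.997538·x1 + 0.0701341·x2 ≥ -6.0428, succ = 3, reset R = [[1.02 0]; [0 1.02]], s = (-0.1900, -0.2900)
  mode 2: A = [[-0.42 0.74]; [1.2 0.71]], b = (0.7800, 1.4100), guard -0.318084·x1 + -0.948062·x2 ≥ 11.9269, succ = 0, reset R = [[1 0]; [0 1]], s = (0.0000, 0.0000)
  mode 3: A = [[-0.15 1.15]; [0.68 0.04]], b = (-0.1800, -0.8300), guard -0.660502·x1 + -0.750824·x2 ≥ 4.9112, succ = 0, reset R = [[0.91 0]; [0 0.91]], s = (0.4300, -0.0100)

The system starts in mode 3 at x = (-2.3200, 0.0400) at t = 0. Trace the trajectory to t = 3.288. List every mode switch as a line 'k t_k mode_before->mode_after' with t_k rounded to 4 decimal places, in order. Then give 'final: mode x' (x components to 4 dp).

Mode 3: guard c·x = 4.9112 hit at Δt = 1.1300 (t = 1.1300), x⁻ = (-3.8995, -3.1106) → reset → x⁺ = (-3.1186, -2.8407), jump to mode 0
Mode 0: guard c·x = 1.4277 hit at Δt = 1.2744 (t = 2.4044), x⁻ = (-4.2685, -2.1684) → reset → x⁺ = (-3.7063, -2.4082), jump to mode 2
Mode 2: flow for 0.8836 to horizon, guard not reached → x = (-4.8565, -8.5732)

1 1.1300 3->0
2 2.4044 0->2
final: 2 -4.8565 -8.5732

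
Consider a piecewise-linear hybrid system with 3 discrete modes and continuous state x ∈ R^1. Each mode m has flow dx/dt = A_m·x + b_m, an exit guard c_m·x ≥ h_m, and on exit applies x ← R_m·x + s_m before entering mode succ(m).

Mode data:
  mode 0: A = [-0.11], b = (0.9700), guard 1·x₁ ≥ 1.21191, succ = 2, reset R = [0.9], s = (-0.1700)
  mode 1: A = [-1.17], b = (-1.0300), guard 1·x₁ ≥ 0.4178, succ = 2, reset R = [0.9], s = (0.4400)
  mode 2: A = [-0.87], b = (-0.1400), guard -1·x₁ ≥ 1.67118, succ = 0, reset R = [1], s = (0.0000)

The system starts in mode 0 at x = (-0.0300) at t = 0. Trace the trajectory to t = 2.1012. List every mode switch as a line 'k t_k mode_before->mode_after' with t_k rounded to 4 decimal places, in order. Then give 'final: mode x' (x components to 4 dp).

Mode 0: guard c·x = 1.2119 hit at Δt = 1.3749 (t = 1.3749), x⁻ = (1.2119) → reset → x⁺ = (0.9207), jump to mode 2
Mode 2: flow for 0.7263 to horizon, guard not reached → x = (0.4141)

1 1.3749 0->2
final: 2 0.4141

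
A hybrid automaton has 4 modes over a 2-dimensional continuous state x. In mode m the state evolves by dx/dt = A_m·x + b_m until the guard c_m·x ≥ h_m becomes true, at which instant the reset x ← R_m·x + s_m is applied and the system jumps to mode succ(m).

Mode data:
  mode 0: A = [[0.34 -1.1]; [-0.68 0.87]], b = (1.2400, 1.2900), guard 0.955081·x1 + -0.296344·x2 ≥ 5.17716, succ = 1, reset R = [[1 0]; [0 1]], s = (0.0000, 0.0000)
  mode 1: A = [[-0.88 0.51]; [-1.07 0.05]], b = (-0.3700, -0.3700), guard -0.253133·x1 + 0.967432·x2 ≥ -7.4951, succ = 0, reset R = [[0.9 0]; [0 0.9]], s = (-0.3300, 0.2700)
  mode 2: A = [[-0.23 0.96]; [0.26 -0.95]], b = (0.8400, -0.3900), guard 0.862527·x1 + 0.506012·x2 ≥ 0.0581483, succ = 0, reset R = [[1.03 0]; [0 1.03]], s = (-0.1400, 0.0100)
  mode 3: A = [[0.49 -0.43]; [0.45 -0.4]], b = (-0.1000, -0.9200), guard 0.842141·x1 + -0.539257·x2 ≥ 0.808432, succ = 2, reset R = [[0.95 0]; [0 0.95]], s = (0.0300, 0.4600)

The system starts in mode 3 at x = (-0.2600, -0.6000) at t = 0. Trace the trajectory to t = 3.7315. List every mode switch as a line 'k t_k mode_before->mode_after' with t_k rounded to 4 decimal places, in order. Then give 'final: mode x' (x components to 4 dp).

Mode 3: guard c·x = 0.8084 hit at Δt = 1.3064 (t = 1.3064), x⁻ = (0.0977, -1.3466) → reset → x⁺ = (0.1228, -0.8193), jump to mode 2
Mode 2: guard c·x = 0.0581 hit at Δt = 1.2466 (t = 2.5530), x⁻ = (0.3553, -0.4907) → reset → x⁺ = (0.2259, -0.4954), jump to mode 0
Mode 0: flow for 1.1785 to horizon, guard not reached → x = (2.5948, -0.3481)

1 1.3064 3->2
2 2.5530 2->0
final: 0 2.5948 -0.3481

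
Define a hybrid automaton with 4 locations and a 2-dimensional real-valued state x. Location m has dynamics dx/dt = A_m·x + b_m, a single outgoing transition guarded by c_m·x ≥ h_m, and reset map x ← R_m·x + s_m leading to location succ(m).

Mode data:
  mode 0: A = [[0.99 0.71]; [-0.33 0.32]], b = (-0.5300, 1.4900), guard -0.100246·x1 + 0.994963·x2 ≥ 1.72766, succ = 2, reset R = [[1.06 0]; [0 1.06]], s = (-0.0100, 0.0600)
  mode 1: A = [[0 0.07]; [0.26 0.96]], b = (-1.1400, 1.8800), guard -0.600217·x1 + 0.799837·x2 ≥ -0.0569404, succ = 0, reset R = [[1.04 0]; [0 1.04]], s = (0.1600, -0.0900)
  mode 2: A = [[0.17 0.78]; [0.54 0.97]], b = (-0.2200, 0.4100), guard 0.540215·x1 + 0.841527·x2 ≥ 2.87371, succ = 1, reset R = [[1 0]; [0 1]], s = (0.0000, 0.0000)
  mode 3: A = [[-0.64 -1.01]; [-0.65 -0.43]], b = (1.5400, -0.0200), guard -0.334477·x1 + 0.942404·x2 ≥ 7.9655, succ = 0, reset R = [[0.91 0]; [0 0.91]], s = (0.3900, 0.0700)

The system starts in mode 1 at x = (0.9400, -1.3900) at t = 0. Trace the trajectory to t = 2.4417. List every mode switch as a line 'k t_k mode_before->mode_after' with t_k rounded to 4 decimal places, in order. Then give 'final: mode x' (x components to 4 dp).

Mode 1: guard c·x = -0.0569 hit at Δt = 1.0079 (t = 1.0079), x⁻ = (-0.2722, -0.2754) → reset → x⁺ = (-0.1230, -0.3764), jump to mode 0
Mode 0: guard c·x = 1.7277 hit at Δt = 1.0926 (t = 2.1005), x⁻ = (-0.8812, 1.6476) → reset → x⁺ = (-0.9440, 1.8065), jump to mode 2
Mode 2: flow for 0.3412 to horizon, guard not reached → x = (-0.4935, 2.5174)

1 1.0079 1->0
2 2.1005 0->2
final: 2 -0.4935 2.5174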